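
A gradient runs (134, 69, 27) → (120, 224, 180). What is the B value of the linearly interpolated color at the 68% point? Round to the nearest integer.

B = 27 + 0.68 × (180 − 27) = 131.04 → 131

131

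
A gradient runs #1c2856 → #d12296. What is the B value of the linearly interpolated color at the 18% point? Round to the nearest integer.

B₁ = 86 (from #1c2856), B₂ = 150 (from #d12296).
B = 86 + 0.18 × (150 − 86) = 97.52 → 98

98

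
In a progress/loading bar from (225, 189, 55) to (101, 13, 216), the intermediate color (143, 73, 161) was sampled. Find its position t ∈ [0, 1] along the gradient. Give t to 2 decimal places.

0.66

Invert the lerp on the G channel (largest span, 176): t = (73 − 189) / (13 − 189) = -116/-176 = 0.65909.
Check on R: (143 − 225)/(101 − 225) = 0.6613 ✓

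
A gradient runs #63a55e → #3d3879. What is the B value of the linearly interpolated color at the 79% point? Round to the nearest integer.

B₁ = 94 (from #63a55e), B₂ = 121 (from #3d3879).
B = 94 + 0.79 × (121 − 94) = 115.33 → 115

115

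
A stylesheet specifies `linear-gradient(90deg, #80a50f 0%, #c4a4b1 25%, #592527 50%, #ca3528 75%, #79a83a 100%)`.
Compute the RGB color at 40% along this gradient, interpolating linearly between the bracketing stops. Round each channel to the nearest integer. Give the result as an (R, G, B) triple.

40% lies between the 25% and 50% stops, so the local fraction is t = (40 − 25)/(50 − 25) = 15/25 ≈ 0.6.
#c4a4b1 → (196, 164, 177); #592527 → (89, 37, 39).
R = 196 + 0.6 × (89 − 196) = 131.8 → 132
G = 164 + 0.6 × (37 − 164) = 87.8 → 88
B = 177 + 0.6 × (39 − 177) = 94.2 → 94

(132, 88, 94)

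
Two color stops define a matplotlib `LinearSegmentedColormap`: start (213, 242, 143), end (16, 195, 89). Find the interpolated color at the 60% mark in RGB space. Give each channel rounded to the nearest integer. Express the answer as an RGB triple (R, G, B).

(95, 214, 111)

60% corresponds to t = 0.6.
R = 213 + 0.6 × (16 − 213) = 213 + 0.6 × -197 = 94.8 → 95
G = 242 + 0.6 × (195 − 242) = 242 + 0.6 × -47 = 213.8 → 214
B = 143 + 0.6 × (89 − 143) = 143 + 0.6 × -54 = 110.6 → 111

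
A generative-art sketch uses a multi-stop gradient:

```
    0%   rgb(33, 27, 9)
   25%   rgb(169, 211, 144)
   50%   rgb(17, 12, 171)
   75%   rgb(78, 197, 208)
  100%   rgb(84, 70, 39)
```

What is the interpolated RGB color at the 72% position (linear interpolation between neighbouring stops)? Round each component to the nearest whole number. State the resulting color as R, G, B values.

72% lies between the 50% and 75% stops, so the local fraction is t = (72 − 50)/(75 − 50) = 22/25 ≈ 0.88.
R = 17 + 0.88 × (78 − 17) = 70.68 → 71
G = 12 + 0.88 × (197 − 12) = 174.8 → 175
B = 171 + 0.88 × (208 − 171) = 203.56 → 204

(71, 175, 204)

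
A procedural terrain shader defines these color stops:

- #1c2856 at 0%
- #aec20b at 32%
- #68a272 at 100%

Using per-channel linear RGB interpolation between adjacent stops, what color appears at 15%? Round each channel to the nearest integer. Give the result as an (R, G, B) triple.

(96, 112, 51)

15% lies between the 0% and 32% stops, so the local fraction is t = (15 − 0)/(32 − 0) = 15/32 ≈ 0.4688.
#1c2856 → (28, 40, 86); #aec20b → (174, 194, 11).
R = 28 + 0.4688 × (174 − 28) = 96.445 → 96
G = 40 + 0.4688 × (194 − 40) = 112.195 → 112
B = 86 + 0.4688 × (11 − 86) = 50.84 → 51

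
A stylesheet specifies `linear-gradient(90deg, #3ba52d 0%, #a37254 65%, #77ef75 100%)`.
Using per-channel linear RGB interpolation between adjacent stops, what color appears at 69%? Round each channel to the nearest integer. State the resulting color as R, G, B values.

(158, 128, 88)

69% lies between the 65% and 100% stops, so the local fraction is t = (69 − 65)/(100 − 65) = 4/35 ≈ 0.1143.
#a37254 → (163, 114, 84); #77ef75 → (119, 239, 117).
R = 163 + 0.1143 × (119 − 163) = 157.971 → 158
G = 114 + 0.1143 × (239 − 114) = 128.287 → 128
B = 84 + 0.1143 × (117 − 84) = 87.772 → 88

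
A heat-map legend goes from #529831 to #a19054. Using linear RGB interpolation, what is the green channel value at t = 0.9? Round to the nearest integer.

145

G₁ = 152 (from #529831), G₂ = 144 (from #a19054).
G = 152 + 0.9 × (144 − 152) = 144.8 → 145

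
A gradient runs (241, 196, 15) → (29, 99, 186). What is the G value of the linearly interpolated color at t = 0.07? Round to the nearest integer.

189

G = 196 + 0.07 × (99 − 196) = 189.21 → 189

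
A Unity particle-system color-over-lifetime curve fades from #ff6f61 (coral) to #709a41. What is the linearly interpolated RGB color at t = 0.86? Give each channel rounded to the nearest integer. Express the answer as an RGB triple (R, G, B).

#ff6f61 → (255, 111, 97); #709a41 → (112, 154, 65).
R = 255 + 0.86 × (112 − 255) = 255 + 0.86 × -143 = 132.02 → 132
G = 111 + 0.86 × (154 − 111) = 111 + 0.86 × 43 = 147.98 → 148
B = 97 + 0.86 × (65 − 97) = 97 + 0.86 × -32 = 69.48 → 69
So the blended color is (132, 148, 69), about #849445.

(132, 148, 69)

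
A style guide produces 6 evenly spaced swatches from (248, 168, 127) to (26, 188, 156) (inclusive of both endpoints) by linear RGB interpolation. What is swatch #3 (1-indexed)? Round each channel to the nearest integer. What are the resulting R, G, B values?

With 6 swatches and endpoints inclusive, swatch 3 sits at t = (3 − 1)/(6 − 1) = 2/5 ≈ 0.4.
R = 248 + 0.4 × (26 − 248) = 159.2 → 159
G = 168 + 0.4 × (188 − 168) = 176 → 176
B = 127 + 0.4 × (156 − 127) = 138.6 → 139

(159, 176, 139)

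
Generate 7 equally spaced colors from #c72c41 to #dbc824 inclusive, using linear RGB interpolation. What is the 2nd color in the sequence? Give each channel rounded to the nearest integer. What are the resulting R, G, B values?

(202, 70, 60)

With 7 swatches and endpoints inclusive, swatch 2 sits at t = (2 − 1)/(7 − 1) = 1/6 ≈ 0.1667.
#c72c41 → (199, 44, 65); #dbc824 → (219, 200, 36).
R = 199 + 0.1667 × (219 − 199) = 202.334 → 202
G = 44 + 0.1667 × (200 − 44) = 70.005 → 70
B = 65 + 0.1667 × (36 − 65) = 60.166 → 60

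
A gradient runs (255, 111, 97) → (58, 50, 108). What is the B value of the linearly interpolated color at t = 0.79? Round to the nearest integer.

B = 97 + 0.79 × (108 − 97) = 105.69 → 106

106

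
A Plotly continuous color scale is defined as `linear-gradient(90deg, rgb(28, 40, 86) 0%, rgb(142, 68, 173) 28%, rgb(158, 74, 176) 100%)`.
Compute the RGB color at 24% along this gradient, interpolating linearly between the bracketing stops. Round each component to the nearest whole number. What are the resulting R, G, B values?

(126, 64, 161)

24% lies between the 0% and 28% stops, so the local fraction is t = (24 − 0)/(28 − 0) = 24/28 ≈ 0.8571.
R = 28 + 0.8571 × (142 − 28) = 125.709 → 126
G = 40 + 0.8571 × (68 − 40) = 63.999 → 64
B = 86 + 0.8571 × (173 − 86) = 160.568 → 161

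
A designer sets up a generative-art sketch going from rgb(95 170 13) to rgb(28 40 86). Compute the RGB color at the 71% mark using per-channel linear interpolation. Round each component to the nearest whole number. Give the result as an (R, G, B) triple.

(47, 78, 65)

71% corresponds to t = 0.71.
R = 95 + 0.71 × (28 − 95) = 95 + 0.71 × -67 = 47.43 → 47
G = 170 + 0.71 × (40 − 170) = 170 + 0.71 × -130 = 77.7 → 78
B = 13 + 0.71 × (86 − 13) = 13 + 0.71 × 73 = 64.83 → 65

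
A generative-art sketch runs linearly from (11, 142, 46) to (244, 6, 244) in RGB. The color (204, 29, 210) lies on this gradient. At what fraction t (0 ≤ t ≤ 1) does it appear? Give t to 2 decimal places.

0.83

Invert the lerp on the R channel (largest span, 233): t = (204 − 11) / (244 − 11) = 193/233 = 0.82833.
Check on G: (29 − 142)/(6 − 142) = 0.8309 ✓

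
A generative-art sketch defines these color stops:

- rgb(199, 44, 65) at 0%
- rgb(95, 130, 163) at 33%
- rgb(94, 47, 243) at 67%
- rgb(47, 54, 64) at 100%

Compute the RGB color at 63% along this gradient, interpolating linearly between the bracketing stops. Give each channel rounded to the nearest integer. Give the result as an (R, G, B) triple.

63% lies between the 33% and 67% stops, so the local fraction is t = (63 − 33)/(67 − 33) = 30/34 ≈ 0.8824.
R = 95 + 0.8824 × (94 − 95) = 94.118 → 94
G = 130 + 0.8824 × (47 − 130) = 56.761 → 57
B = 163 + 0.8824 × (243 − 163) = 233.592 → 234

(94, 57, 234)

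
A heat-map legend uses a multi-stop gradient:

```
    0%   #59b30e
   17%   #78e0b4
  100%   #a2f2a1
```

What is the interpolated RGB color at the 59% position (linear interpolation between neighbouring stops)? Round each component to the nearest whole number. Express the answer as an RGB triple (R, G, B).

59% lies between the 17% and 100% stops, so the local fraction is t = (59 − 17)/(100 − 17) = 42/83 ≈ 0.506.
#78e0b4 → (120, 224, 180); #a2f2a1 → (162, 242, 161).
R = 120 + 0.506 × (162 − 120) = 141.252 → 141
G = 224 + 0.506 × (242 − 224) = 233.108 → 233
B = 180 + 0.506 × (161 − 180) = 170.386 → 170

(141, 233, 170)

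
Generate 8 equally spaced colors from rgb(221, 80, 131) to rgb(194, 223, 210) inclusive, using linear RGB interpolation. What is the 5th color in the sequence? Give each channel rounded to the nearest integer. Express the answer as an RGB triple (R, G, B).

(206, 162, 176)

With 8 swatches and endpoints inclusive, swatch 5 sits at t = (5 − 1)/(8 − 1) = 4/7 ≈ 0.5714.
R = 221 + 0.5714 × (194 − 221) = 205.572 → 206
G = 80 + 0.5714 × (223 − 80) = 161.71 → 162
B = 131 + 0.5714 × (210 − 131) = 176.141 → 176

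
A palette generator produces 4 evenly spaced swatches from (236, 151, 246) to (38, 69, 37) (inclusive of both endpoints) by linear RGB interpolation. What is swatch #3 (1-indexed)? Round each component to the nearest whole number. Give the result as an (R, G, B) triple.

(104, 96, 107)

With 4 swatches and endpoints inclusive, swatch 3 sits at t = (3 − 1)/(4 − 1) = 2/3 ≈ 0.6667.
R = 236 + 0.6667 × (38 − 236) = 103.993 → 104
G = 151 + 0.6667 × (69 − 151) = 96.331 → 96
B = 246 + 0.6667 × (37 − 246) = 106.66 → 107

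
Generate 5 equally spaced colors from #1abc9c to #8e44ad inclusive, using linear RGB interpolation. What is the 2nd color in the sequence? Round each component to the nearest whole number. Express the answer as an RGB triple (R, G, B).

(55, 158, 160)

With 5 swatches and endpoints inclusive, swatch 2 sits at t = (2 − 1)/(5 − 1) = 1/4 ≈ 0.25.
#1abc9c → (26, 188, 156); #8e44ad → (142, 68, 173).
R = 26 + 0.25 × (142 − 26) = 55 → 55
G = 188 + 0.25 × (68 − 188) = 158 → 158
B = 156 + 0.25 × (173 − 156) = 160.25 → 160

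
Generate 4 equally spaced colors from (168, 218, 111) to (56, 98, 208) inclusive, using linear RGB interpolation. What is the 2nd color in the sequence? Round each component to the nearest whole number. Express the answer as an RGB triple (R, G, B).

With 4 swatches and endpoints inclusive, swatch 2 sits at t = (2 − 1)/(4 − 1) = 1/3 ≈ 0.3333.
R = 168 + 0.3333 × (56 − 168) = 130.67 → 131
G = 218 + 0.3333 × (98 − 218) = 178.004 → 178
B = 111 + 0.3333 × (208 − 111) = 143.33 → 143

(131, 178, 143)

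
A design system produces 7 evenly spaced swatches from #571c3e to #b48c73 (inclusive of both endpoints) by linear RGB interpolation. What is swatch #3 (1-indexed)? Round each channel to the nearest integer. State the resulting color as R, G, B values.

(118, 65, 80)

With 7 swatches and endpoints inclusive, swatch 3 sits at t = (3 − 1)/(7 − 1) = 2/6 ≈ 0.3333.
#571c3e → (87, 28, 62); #b48c73 → (180, 140, 115).
R = 87 + 0.3333 × (180 − 87) = 117.997 → 118
G = 28 + 0.3333 × (140 − 28) = 65.33 → 65
B = 62 + 0.3333 × (115 − 62) = 79.665 → 80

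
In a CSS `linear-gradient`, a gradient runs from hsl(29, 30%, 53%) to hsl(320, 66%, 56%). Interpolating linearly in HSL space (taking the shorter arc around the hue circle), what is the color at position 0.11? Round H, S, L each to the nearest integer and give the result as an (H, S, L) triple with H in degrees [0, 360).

Hue: 320 − 29 = 291°, but |291| > 180 so the shorter arc goes the other way: Δh = 291 − 360 = -69°.
H = 29 + 0.11 × (-69) = 21.41 → 21°
S = 30 + 0.11 × (66 − 30) = 33.96 → 34%
L = 53 + 0.11 × (56 − 53) = 53.33 → 53%

(21, 34, 53)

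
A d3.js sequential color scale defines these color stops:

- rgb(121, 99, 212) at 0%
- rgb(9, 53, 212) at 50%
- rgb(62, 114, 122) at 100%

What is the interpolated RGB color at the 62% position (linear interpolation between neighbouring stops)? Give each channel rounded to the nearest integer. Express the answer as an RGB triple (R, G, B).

(22, 68, 190)

62% lies between the 50% and 100% stops, so the local fraction is t = (62 − 50)/(100 − 50) = 12/50 ≈ 0.24.
R = 9 + 0.24 × (62 − 9) = 21.72 → 22
G = 53 + 0.24 × (114 − 53) = 67.64 → 68
B = 212 + 0.24 × (122 − 212) = 190.4 → 190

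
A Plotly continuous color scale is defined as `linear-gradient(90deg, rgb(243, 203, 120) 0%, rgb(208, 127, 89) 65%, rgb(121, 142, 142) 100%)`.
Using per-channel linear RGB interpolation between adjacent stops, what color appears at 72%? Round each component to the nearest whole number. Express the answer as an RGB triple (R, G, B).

(191, 130, 100)

72% lies between the 65% and 100% stops, so the local fraction is t = (72 − 65)/(100 − 65) = 7/35 ≈ 0.2.
R = 208 + 0.2 × (121 − 208) = 190.6 → 191
G = 127 + 0.2 × (142 − 127) = 130 → 130
B = 89 + 0.2 × (142 − 89) = 99.6 → 100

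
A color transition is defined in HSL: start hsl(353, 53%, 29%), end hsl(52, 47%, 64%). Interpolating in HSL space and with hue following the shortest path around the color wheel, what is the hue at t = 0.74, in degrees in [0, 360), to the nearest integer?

37

Hue: 52 − 353 = -301°, but |-301| > 180 so the shorter arc goes the other way: Δh = -301 + 360 = 59°.
H = 353 + 0.74 × (59) = 396.66 → 397 → 397 mod 360 = 37°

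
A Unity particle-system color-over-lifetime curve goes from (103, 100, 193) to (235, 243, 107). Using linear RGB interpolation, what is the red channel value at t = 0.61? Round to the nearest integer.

R = 103 + 0.61 × (235 − 103) = 183.52 → 184

184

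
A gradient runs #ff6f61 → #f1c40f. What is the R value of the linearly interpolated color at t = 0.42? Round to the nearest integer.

R₁ = 255 (from #ff6f61), R₂ = 241 (from #f1c40f).
R = 255 + 0.42 × (241 − 255) = 249.12 → 249

249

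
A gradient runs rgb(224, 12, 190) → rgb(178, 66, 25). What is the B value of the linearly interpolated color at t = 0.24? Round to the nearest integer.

150

B = 190 + 0.24 × (25 − 190) = 150.4 → 150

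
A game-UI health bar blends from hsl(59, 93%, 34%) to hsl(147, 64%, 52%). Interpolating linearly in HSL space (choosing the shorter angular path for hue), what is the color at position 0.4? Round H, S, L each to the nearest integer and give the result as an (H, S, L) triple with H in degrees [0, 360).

(94, 81, 41)

Hue arc: Δh = 147 − 59 = 88° (|Δh| ≤ 180, already the shorter path).
H = 59 + 0.4 × (88) = 94.2 → 94°
S = 93 + 0.4 × (64 − 93) = 81.4 → 81%
L = 34 + 0.4 × (52 − 34) = 41.2 → 41%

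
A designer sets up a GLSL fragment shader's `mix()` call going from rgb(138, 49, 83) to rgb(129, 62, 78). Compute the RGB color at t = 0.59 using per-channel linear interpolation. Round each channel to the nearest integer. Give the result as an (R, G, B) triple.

R = 138 + 0.59 × (129 − 138) = 138 + 0.59 × -9 = 132.69 → 133
G = 49 + 0.59 × (62 − 49) = 49 + 0.59 × 13 = 56.67 → 57
B = 83 + 0.59 × (78 − 83) = 83 + 0.59 × -5 = 80.05 → 80
So the blended color is (133, 57, 80), about #853950.

(133, 57, 80)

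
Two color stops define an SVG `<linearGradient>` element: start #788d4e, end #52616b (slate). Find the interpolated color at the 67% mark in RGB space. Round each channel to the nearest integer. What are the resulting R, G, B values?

(95, 112, 97)

#788d4e → (120, 141, 78); #52616b → (82, 97, 107).
67% corresponds to t = 0.67.
R = 120 + 0.67 × (82 − 120) = 120 + 0.67 × -38 = 94.54 → 95
G = 141 + 0.67 × (97 − 141) = 141 + 0.67 × -44 = 111.52 → 112
B = 78 + 0.67 × (107 − 78) = 78 + 0.67 × 29 = 97.43 → 97
So the blended color is (95, 112, 97), about #5f7061.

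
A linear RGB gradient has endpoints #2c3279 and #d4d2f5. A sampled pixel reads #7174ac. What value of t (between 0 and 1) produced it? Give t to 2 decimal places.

Invert the lerp on the R channel (largest span, 168): t = (113 − 44) / (212 − 44) = 69/168 = 0.41071.
Check on G: (116 − 50)/(210 − 50) = 0.4125 ✓

0.41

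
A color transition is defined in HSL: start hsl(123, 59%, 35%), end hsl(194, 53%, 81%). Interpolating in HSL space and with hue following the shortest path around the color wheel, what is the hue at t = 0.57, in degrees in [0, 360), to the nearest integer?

163

Hue arc: Δh = 194 − 123 = 71° (|Δh| ≤ 180, already the shorter path).
H = 123 + 0.57 × (71) = 163.47 → 163°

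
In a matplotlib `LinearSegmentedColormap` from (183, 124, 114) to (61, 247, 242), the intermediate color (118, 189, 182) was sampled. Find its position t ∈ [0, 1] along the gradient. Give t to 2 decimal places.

0.53

Invert the lerp on the B channel (largest span, 128): t = (182 − 114) / (242 − 114) = 68/128 = 0.53125.
Check on R: (118 − 183)/(61 − 183) = 0.5328 ✓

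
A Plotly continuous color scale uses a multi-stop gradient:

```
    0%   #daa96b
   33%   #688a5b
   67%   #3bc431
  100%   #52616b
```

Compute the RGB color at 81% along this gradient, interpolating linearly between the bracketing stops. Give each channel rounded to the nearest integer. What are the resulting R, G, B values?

81% lies between the 67% and 100% stops, so the local fraction is t = (81 − 67)/(100 − 67) = 14/33 ≈ 0.4242.
#3bc431 → (59, 196, 49); #52616b → (82, 97, 107).
R = 59 + 0.4242 × (82 − 59) = 68.757 → 69
G = 196 + 0.4242 × (97 − 196) = 154.004 → 154
B = 49 + 0.4242 × (107 − 49) = 73.604 → 74

(69, 154, 74)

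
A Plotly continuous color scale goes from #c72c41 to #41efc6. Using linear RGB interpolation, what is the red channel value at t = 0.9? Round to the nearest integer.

R₁ = 199 (from #c72c41), R₂ = 65 (from #41efc6).
R = 199 + 0.9 × (65 − 199) = 78.4 → 78

78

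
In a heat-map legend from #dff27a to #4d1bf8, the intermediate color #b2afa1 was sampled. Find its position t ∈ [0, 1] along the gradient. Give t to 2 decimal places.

0.31

Invert the lerp on the G channel (largest span, 215): t = (175 − 242) / (27 − 242) = -67/-215 = 0.31163.
Check on R: (178 − 223)/(77 − 223) = 0.3082 ✓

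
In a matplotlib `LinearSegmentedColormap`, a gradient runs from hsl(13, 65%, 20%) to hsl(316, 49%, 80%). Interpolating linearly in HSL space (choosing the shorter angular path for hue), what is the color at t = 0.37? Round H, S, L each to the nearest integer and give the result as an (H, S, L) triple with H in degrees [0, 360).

(352, 59, 42)

Hue: 316 − 13 = 303°, but |303| > 180 so the shorter arc goes the other way: Δh = 303 − 360 = -57°.
H = 13 + 0.37 × (-57) = -8.09 → -8 → -8 mod 360 = 352°
S = 65 + 0.37 × (49 − 65) = 59.08 → 59%
L = 20 + 0.37 × (80 − 20) = 42.2 → 42%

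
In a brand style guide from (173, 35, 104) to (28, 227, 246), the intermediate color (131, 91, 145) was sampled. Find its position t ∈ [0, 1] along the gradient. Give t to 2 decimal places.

Invert the lerp on the G channel (largest span, 192): t = (91 − 35) / (227 − 35) = 56/192 = 0.29167.
Check on R: (131 − 173)/(28 − 173) = 0.2897 ✓

0.29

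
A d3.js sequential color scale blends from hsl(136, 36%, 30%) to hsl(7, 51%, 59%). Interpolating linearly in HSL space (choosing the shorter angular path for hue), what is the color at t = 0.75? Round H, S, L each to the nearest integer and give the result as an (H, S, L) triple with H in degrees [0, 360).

Hue arc: Δh = 7 − 136 = -129° (|Δh| ≤ 180, already the shorter path).
H = 136 + 0.75 × (-129) = 39.25 → 39°
S = 36 + 0.75 × (51 − 36) = 47.25 → 47%
L = 30 + 0.75 × (59 − 30) = 51.75 → 52%

(39, 47, 52)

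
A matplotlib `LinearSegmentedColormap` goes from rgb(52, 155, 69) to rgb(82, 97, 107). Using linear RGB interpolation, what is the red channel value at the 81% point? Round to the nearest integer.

R = 52 + 0.81 × (82 − 52) = 76.3 → 76

76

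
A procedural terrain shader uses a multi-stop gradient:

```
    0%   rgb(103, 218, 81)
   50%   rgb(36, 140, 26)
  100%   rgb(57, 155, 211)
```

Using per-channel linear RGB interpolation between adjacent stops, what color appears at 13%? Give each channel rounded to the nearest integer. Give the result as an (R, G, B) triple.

(86, 198, 67)

13% lies between the 0% and 50% stops, so the local fraction is t = (13 − 0)/(50 − 0) = 13/50 ≈ 0.26.
R = 103 + 0.26 × (36 − 103) = 85.58 → 86
G = 218 + 0.26 × (140 − 218) = 197.72 → 198
B = 81 + 0.26 × (26 − 81) = 66.7 → 67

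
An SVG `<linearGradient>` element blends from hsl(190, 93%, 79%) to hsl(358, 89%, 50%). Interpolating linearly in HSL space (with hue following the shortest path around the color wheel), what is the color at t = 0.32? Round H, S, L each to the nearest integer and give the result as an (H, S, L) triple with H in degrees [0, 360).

Hue arc: Δh = 358 − 190 = 168° (|Δh| ≤ 180, already the shorter path).
H = 190 + 0.32 × (168) = 243.76 → 244°
S = 93 + 0.32 × (89 − 93) = 91.72 → 92%
L = 79 + 0.32 × (50 − 79) = 69.72 → 70%

(244, 92, 70)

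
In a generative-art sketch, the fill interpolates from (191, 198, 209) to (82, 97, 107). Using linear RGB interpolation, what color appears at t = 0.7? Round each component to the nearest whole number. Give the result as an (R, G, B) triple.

R = 191 + 0.7 × (82 − 191) = 191 + 0.7 × -109 = 114.7 → 115
G = 198 + 0.7 × (97 − 198) = 198 + 0.7 × -101 = 127.3 → 127
B = 209 + 0.7 × (107 − 209) = 209 + 0.7 × -102 = 137.6 → 138

(115, 127, 138)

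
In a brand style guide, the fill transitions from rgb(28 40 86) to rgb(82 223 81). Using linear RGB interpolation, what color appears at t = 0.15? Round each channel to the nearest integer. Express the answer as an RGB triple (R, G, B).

R = 28 + 0.15 × (82 − 28) = 28 + 0.15 × 54 = 36.1 → 36
G = 40 + 0.15 × (223 − 40) = 40 + 0.15 × 183 = 67.45 → 67
B = 86 + 0.15 × (81 − 86) = 86 + 0.15 × -5 = 85.25 → 85

(36, 67, 85)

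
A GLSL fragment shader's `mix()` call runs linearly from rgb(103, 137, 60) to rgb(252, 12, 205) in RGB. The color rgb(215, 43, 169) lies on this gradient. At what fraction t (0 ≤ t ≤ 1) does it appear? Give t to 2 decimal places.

Invert the lerp on the R channel (largest span, 149): t = (215 − 103) / (252 − 103) = 112/149 = 0.75168.
Check on G: (43 − 137)/(12 − 137) = 0.752 ✓

0.75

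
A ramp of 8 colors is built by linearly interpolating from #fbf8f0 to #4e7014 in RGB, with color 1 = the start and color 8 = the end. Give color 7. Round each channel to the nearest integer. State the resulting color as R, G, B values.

(103, 131, 51)

With 8 swatches and endpoints inclusive, swatch 7 sits at t = (7 − 1)/(8 − 1) = 6/7 ≈ 0.8571.
#fbf8f0 → (251, 248, 240); #4e7014 → (78, 112, 20).
R = 251 + 0.8571 × (78 − 251) = 102.722 → 103
G = 248 + 0.8571 × (112 − 248) = 131.434 → 131
B = 240 + 0.8571 × (20 − 240) = 51.438 → 51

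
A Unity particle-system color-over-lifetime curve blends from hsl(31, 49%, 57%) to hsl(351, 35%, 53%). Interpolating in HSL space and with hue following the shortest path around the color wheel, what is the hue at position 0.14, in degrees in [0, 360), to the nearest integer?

Hue: 351 − 31 = 320°, but |320| > 180 so the shorter arc goes the other way: Δh = 320 − 360 = -40°.
H = 31 + 0.14 × (-40) = 25.4 → 25°

25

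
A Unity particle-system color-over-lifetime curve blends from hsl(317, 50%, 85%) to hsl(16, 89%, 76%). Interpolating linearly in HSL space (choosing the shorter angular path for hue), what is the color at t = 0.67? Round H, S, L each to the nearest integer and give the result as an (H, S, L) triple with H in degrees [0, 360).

Hue: 16 − 317 = -301°, but |-301| > 180 so the shorter arc goes the other way: Δh = -301 + 360 = 59°.
H = 317 + 0.67 × (59) = 356.53 → 357°
S = 50 + 0.67 × (89 − 50) = 76.13 → 76%
L = 85 + 0.67 × (76 − 85) = 78.97 → 79%

(357, 76, 79)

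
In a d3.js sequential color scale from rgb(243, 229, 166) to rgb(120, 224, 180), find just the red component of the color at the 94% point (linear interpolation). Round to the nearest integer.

R = 243 + 0.94 × (120 − 243) = 127.38 → 127

127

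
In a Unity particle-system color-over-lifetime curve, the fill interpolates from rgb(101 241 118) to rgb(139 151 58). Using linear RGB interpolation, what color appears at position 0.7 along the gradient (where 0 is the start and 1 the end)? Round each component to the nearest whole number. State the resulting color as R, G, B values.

R = 101 + 0.7 × (139 − 101) = 101 + 0.7 × 38 = 127.6 → 128
G = 241 + 0.7 × (151 − 241) = 241 + 0.7 × -90 = 178 → 178
B = 118 + 0.7 × (58 − 118) = 118 + 0.7 × -60 = 76 → 76

(128, 178, 76)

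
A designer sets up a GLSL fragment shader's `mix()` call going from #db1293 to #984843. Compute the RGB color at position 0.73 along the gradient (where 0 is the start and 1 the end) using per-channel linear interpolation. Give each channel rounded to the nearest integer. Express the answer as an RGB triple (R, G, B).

#db1293 → (219, 18, 147); #984843 → (152, 72, 67).
R = 219 + 0.73 × (152 − 219) = 219 + 0.73 × -67 = 170.09 → 170
G = 18 + 0.73 × (72 − 18) = 18 + 0.73 × 54 = 57.42 → 57
B = 147 + 0.73 × (67 − 147) = 147 + 0.73 × -80 = 88.6 → 89

(170, 57, 89)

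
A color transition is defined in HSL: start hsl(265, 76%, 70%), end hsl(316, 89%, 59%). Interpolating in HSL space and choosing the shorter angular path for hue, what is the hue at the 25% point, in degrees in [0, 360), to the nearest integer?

278

Hue arc: Δh = 316 − 265 = 51° (|Δh| ≤ 180, already the shorter path).
H = 265 + 0.25 × (51) = 277.75 → 278°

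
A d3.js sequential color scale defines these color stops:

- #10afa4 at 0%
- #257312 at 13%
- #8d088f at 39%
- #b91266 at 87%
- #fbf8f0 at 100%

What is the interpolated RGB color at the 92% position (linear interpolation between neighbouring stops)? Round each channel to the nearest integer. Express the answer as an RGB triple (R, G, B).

(210, 106, 155)

92% lies between the 87% and 100% stops, so the local fraction is t = (92 − 87)/(100 − 87) = 5/13 ≈ 0.3846.
#b91266 → (185, 18, 102); #fbf8f0 → (251, 248, 240).
R = 185 + 0.3846 × (251 − 185) = 210.384 → 210
G = 18 + 0.3846 × (248 − 18) = 106.458 → 106
B = 102 + 0.3846 × (240 − 102) = 155.075 → 155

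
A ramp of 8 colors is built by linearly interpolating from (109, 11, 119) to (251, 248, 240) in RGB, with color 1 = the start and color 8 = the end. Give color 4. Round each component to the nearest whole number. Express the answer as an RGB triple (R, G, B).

With 8 swatches and endpoints inclusive, swatch 4 sits at t = (4 − 1)/(8 − 1) = 3/7 ≈ 0.4286.
R = 109 + 0.4286 × (251 − 109) = 169.861 → 170
G = 11 + 0.4286 × (248 − 11) = 112.578 → 113
B = 119 + 0.4286 × (240 − 119) = 170.861 → 171

(170, 113, 171)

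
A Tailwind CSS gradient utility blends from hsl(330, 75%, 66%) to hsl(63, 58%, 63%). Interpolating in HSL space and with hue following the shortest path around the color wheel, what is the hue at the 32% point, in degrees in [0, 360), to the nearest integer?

Hue: 63 − 330 = -267°, but |-267| > 180 so the shorter arc goes the other way: Δh = -267 + 360 = 93°.
H = 330 + 0.32 × (93) = 359.76 → 360 → 360 mod 360 = 0°

0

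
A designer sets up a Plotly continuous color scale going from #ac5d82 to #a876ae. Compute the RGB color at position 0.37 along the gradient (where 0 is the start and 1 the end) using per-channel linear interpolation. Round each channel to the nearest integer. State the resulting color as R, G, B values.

#ac5d82 → (172, 93, 130); #a876ae → (168, 118, 174).
R = 172 + 0.37 × (168 − 172) = 172 + 0.37 × -4 = 170.52 → 171
G = 93 + 0.37 × (118 − 93) = 93 + 0.37 × 25 = 102.25 → 102
B = 130 + 0.37 × (174 − 130) = 130 + 0.37 × 44 = 146.28 → 146

(171, 102, 146)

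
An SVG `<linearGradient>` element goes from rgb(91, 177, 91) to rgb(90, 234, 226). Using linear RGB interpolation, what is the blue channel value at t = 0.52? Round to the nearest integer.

B = 91 + 0.52 × (226 − 91) = 161.2 → 161

161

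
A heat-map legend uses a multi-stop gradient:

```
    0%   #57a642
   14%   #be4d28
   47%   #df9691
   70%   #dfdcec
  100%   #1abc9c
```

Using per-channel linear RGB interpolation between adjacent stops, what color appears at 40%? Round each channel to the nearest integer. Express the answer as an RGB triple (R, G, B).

40% lies between the 14% and 47% stops, so the local fraction is t = (40 − 14)/(47 − 14) = 26/33 ≈ 0.7879.
#be4d28 → (190, 77, 40); #df9691 → (223, 150, 145).
R = 190 + 0.7879 × (223 − 190) = 216.001 → 216
G = 77 + 0.7879 × (150 − 77) = 134.517 → 135
B = 40 + 0.7879 × (145 − 40) = 122.73 → 123

(216, 135, 123)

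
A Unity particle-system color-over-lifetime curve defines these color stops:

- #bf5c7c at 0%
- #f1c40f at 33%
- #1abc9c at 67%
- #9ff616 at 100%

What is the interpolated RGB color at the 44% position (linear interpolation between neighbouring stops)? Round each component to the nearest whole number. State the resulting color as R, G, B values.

44% lies between the 33% and 67% stops, so the local fraction is t = (44 − 33)/(67 − 33) = 11/34 ≈ 0.3235.
#f1c40f → (241, 196, 15); #1abc9c → (26, 188, 156).
R = 241 + 0.3235 × (26 − 241) = 171.447 → 171
G = 196 + 0.3235 × (188 − 196) = 193.412 → 193
B = 15 + 0.3235 × (156 − 15) = 60.614 → 61

(171, 193, 61)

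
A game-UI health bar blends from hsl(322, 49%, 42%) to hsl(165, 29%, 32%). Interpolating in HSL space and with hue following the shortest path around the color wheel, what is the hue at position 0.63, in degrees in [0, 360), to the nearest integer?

Hue arc: Δh = 165 − 322 = -157° (|Δh| ≤ 180, already the shorter path).
H = 322 + 0.63 × (-157) = 223.09 → 223°

223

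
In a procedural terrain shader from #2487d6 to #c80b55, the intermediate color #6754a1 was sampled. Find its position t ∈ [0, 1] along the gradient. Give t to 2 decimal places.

Invert the lerp on the R channel (largest span, 164): t = (103 − 36) / (200 − 36) = 67/164 = 0.40854.
Check on G: (84 − 135)/(11 − 135) = 0.4113 ✓

0.41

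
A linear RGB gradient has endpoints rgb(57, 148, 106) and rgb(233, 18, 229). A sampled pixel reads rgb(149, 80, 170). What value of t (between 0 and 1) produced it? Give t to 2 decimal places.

0.52

Invert the lerp on the R channel (largest span, 176): t = (149 − 57) / (233 − 57) = 92/176 = 0.52273.
Check on G: (80 − 148)/(18 − 148) = 0.5231 ✓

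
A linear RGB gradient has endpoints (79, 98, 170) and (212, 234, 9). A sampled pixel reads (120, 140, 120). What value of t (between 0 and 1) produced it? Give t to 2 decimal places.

0.31

Invert the lerp on the B channel (largest span, 161): t = (120 − 170) / (9 − 170) = -50/-161 = 0.31056.
Check on R: (120 − 79)/(212 − 79) = 0.3083 ✓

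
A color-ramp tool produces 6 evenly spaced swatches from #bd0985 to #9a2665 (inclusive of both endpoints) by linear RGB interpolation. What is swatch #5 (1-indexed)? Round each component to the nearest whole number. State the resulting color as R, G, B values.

With 6 swatches and endpoints inclusive, swatch 5 sits at t = (5 − 1)/(6 − 1) = 4/5 ≈ 0.8.
#bd0985 → (189, 9, 133); #9a2665 → (154, 38, 101).
R = 189 + 0.8 × (154 − 189) = 161 → 161
G = 9 + 0.8 × (38 − 9) = 32.2 → 32
B = 133 + 0.8 × (101 − 133) = 107.4 → 107

(161, 32, 107)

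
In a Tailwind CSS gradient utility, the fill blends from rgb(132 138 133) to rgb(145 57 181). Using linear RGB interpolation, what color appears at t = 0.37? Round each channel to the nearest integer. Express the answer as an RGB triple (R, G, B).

R = 132 + 0.37 × (145 − 132) = 132 + 0.37 × 13 = 136.81 → 137
G = 138 + 0.37 × (57 − 138) = 138 + 0.37 × -81 = 108.03 → 108
B = 133 + 0.37 × (181 − 133) = 133 + 0.37 × 48 = 150.76 → 151

(137, 108, 151)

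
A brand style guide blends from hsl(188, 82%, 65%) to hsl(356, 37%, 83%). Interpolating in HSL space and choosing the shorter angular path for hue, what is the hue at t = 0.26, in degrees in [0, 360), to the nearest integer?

232

Hue arc: Δh = 356 − 188 = 168° (|Δh| ≤ 180, already the shorter path).
H = 188 + 0.26 × (168) = 231.68 → 232°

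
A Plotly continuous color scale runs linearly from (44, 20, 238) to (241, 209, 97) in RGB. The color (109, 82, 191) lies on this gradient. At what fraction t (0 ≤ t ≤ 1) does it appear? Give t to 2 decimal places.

0.33

Invert the lerp on the R channel (largest span, 197): t = (109 − 44) / (241 − 44) = 65/197 = 0.32995.
Check on G: (82 − 20)/(209 − 20) = 0.328 ✓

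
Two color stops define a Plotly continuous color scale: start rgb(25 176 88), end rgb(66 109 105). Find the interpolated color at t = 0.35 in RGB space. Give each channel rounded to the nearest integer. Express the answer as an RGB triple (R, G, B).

(39, 153, 94)

R = 25 + 0.35 × (66 − 25) = 25 + 0.35 × 41 = 39.35 → 39
G = 176 + 0.35 × (109 − 176) = 176 + 0.35 × -67 = 152.55 → 153
B = 88 + 0.35 × (105 − 88) = 88 + 0.35 × 17 = 93.95 → 94
So the blended color is (39, 153, 94), about #27995e.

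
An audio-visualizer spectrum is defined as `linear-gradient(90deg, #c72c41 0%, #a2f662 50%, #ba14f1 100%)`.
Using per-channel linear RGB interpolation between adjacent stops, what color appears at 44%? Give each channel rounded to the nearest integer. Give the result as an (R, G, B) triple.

44% lies between the 0% and 50% stops, so the local fraction is t = (44 − 0)/(50 − 0) = 44/50 ≈ 0.88.
#c72c41 → (199, 44, 65); #a2f662 → (162, 246, 98).
R = 199 + 0.88 × (162 − 199) = 166.44 → 166
G = 44 + 0.88 × (246 − 44) = 221.76 → 222
B = 65 + 0.88 × (98 − 65) = 94.04 → 94

(166, 222, 94)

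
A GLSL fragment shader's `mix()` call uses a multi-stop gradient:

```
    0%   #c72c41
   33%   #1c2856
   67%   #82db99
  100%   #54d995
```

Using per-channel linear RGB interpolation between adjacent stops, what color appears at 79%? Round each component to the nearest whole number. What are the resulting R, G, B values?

79% lies between the 67% and 100% stops, so the local fraction is t = (79 − 67)/(100 − 67) = 12/33 ≈ 0.3636.
#82db99 → (130, 219, 153); #54d995 → (84, 217, 149).
R = 130 + 0.3636 × (84 − 130) = 113.274 → 113
G = 219 + 0.3636 × (217 − 219) = 218.273 → 218
B = 153 + 0.3636 × (149 − 153) = 151.546 → 152

(113, 218, 152)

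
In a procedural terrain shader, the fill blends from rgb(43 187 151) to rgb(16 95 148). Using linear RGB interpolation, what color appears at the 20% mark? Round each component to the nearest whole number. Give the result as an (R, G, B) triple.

20% corresponds to t = 0.2.
R = 43 + 0.2 × (16 − 43) = 43 + 0.2 × -27 = 37.6 → 38
G = 187 + 0.2 × (95 − 187) = 187 + 0.2 × -92 = 168.6 → 169
B = 151 + 0.2 × (148 − 151) = 151 + 0.2 × -3 = 150.4 → 150

(38, 169, 150)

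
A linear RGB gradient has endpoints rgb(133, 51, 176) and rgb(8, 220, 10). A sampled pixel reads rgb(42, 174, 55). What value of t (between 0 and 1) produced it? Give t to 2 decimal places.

Invert the lerp on the G channel (largest span, 169): t = (174 − 51) / (220 − 51) = 123/169 = 0.72781.
Check on R: (42 − 133)/(8 − 133) = 0.728 ✓

0.73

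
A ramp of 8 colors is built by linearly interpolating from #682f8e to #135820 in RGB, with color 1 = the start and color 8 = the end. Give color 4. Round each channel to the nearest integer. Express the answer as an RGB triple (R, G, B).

(68, 65, 95)

With 8 swatches and endpoints inclusive, swatch 4 sits at t = (4 − 1)/(8 − 1) = 3/7 ≈ 0.4286.
#682f8e → (104, 47, 142); #135820 → (19, 88, 32).
R = 104 + 0.4286 × (19 − 104) = 67.569 → 68
G = 47 + 0.4286 × (88 − 47) = 64.573 → 65
B = 142 + 0.4286 × (32 − 142) = 94.854 → 95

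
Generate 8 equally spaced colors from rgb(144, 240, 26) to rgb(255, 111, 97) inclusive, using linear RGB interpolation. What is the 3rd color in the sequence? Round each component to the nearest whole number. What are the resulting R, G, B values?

(176, 203, 46)

With 8 swatches and endpoints inclusive, swatch 3 sits at t = (3 − 1)/(8 − 1) = 2/7 ≈ 0.2857.
R = 144 + 0.2857 × (255 − 144) = 175.713 → 176
G = 240 + 0.2857 × (111 − 240) = 203.145 → 203
B = 26 + 0.2857 × (97 − 26) = 46.285 → 46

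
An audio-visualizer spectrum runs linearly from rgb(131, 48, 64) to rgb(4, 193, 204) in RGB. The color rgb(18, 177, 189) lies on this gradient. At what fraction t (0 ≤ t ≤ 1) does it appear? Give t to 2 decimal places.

0.89

Invert the lerp on the G channel (largest span, 145): t = (177 − 48) / (193 − 48) = 129/145 = 0.88966.
Check on R: (18 − 131)/(4 − 131) = 0.8898 ✓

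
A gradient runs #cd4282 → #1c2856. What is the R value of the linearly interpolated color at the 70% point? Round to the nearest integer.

81

R₁ = 205 (from #cd4282), R₂ = 28 (from #1c2856).
R = 205 + 0.7 × (28 − 205) = 81.1 → 81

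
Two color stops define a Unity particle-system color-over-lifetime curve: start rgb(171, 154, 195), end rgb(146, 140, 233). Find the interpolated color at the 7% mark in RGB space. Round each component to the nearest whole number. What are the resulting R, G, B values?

(169, 153, 198)

7% corresponds to t = 0.07.
R = 171 + 0.07 × (146 − 171) = 171 + 0.07 × -25 = 169.25 → 169
G = 154 + 0.07 × (140 − 154) = 154 + 0.07 × -14 = 153.02 → 153
B = 195 + 0.07 × (233 − 195) = 195 + 0.07 × 38 = 197.66 → 198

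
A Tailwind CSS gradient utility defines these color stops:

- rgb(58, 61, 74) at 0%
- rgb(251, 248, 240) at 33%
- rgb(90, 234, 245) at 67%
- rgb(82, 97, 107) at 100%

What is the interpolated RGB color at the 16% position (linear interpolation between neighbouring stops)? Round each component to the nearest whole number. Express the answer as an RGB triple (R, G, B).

16% lies between the 0% and 33% stops, so the local fraction is t = (16 − 0)/(33 − 0) = 16/33 ≈ 0.4848.
R = 58 + 0.4848 × (251 − 58) = 151.566 → 152
G = 61 + 0.4848 × (248 − 61) = 151.658 → 152
B = 74 + 0.4848 × (240 − 74) = 154.477 → 154

(152, 152, 154)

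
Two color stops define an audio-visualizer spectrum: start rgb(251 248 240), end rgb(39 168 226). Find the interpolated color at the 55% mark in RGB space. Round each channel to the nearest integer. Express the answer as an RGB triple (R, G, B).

(134, 204, 232)

55% corresponds to t = 0.55.
R = 251 + 0.55 × (39 − 251) = 251 + 0.55 × -212 = 134.4 → 134
G = 248 + 0.55 × (168 − 248) = 248 + 0.55 × -80 = 204 → 204
B = 240 + 0.55 × (226 − 240) = 240 + 0.55 × -14 = 232.3 → 232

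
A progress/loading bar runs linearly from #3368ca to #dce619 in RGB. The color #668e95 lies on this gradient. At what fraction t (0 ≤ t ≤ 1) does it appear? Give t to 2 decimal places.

Invert the lerp on the B channel (largest span, 177): t = (149 − 202) / (25 − 202) = -53/-177 = 0.29944.
Check on R: (102 − 51)/(220 − 51) = 0.3018 ✓

0.30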